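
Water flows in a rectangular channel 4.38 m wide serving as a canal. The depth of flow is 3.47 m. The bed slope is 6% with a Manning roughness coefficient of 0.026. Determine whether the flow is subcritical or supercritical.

supercritical

Flow area A = b·y = 4.38 × 3.47 = 15.2 m². Wetted perimeter P = b + 2y = 4.38 + 2×3.47 = 11.32 m.
Hydraulic radius R = A/P = 15.2/11.32 = 1.343 m.
V = (1/n) R^(2/3) √S = (1/0.026) × 1.343^(2/3) × √0.06 = 11.47 m/s. Hydraulic depth D_h = A/T = 15.2/4.38 = 3.47 m.
Froude number Fr = V/√(g·D_h) = 11.47/√(9.81×3.47) = 1.97, which is greater than 1, so the flow is supercritical.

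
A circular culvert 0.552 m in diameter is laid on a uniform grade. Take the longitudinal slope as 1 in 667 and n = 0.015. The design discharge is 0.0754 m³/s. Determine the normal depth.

Manning's equation rearranged: A R^(2/3) = nQ / (1·√S) = 0.015 × 0.0754 / (√0.001499) = 0.02921.
At y = 0.197 m: A R^(2/3) = 0.01743 — low.
At y = 0.301 m: A R^(2/3) = 0.03691 — high.
At y = 0.262 m: A R^(2/3) = 0.02922 — ≈ 0.02921.

y_n = 0.262 m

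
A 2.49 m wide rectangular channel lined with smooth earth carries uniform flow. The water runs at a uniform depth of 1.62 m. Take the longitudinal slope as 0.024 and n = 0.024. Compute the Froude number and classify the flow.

Flow area A = b·y = 2.49 × 1.62 = 4.034 m². Wetted perimeter P = b + 2y = 2.49 + 2×1.62 = 5.73 m.
Hydraulic radius R = A/P = 4.034/5.73 = 0.704 m.
V = (1/n) R^(2/3) √S = (1/0.024) × 0.704^(2/3) × √0.024 = 5.108 m/s. Hydraulic depth D_h = A/T = 4.034/2.49 = 1.62 m.
Froude number Fr = V/√(g·D_h) = 5.108/√(9.81×1.62) = 1.28, which is greater than 1, so the flow is supercritical.

supercritical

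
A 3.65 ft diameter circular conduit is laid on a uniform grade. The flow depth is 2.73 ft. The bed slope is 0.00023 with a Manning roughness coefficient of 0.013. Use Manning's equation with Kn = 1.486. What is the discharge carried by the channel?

For a circular section of diameter D = 3.65 ft at depth y = 2.73 ft, the central angle is θ = 2 arccos(1 − 2y/D) = 4.179 rad. Then A = (D²/8)(θ − sin θ) = 8.394 ft² and P = Dθ/2 = 7.627 ft.
Hydraulic radius R = A/P = 8.394/7.627 = 1.101 ft.
Manning's equation: Q = (1.486/n) A R^(2/3) S^(1/2) = (1.486/0.013) × 8.394 × 1.101^(2/3) × 0.00023^(1/2) = 15.5 ft³/s.

Q = 15.5 ft³/s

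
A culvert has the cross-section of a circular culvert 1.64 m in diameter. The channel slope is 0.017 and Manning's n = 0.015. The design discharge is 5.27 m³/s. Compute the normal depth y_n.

y_n = 0.839 m

Manning's equation rearranged: A R^(2/3) = nQ / (1·√S) = 0.015 × 5.27 / (√0.017) = 0.6063.
Trying y = 0.98 m: A R^(2/3) = 0.7784 — too large.
Trying y = 0.839 m: A R^(2/3) = 0.6059 — close enough.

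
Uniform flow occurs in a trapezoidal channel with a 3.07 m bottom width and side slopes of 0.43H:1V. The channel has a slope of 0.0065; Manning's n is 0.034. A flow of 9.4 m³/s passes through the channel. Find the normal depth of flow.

y_n = 1.28 m

Manning's equation rearranged: A R^(2/3) = nQ / (1·√S) = 0.034 × 9.4 / (√0.0065) = 3.964.
At y = 1.44 m: A R^(2/3) = 4.79 — too large.
At y = 1.12 m: A R^(2/3) = 3.202 — too small.
At y = 1.28 m: A R^(2/3) = 3.964 — matches.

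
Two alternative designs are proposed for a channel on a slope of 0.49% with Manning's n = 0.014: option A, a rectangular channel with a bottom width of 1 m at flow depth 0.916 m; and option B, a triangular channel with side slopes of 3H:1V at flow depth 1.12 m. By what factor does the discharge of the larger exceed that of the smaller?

5.72

Channel A: Flow area A = b·y = 1 × 0.916 = 0.916 m². Wetted perimeter P = b + 2y = 1 + 2×0.916 = 2.832 m. Hydraulic radius R = A/P = 0.916/2.832 = 0.3234 m. Q_A = (1/0.014)·0.916·0.3234^(2/3)·√0.0049 = 2.158 m³/s.
Channel B: For a triangular section with side slope z = 3: A = zy² = 3×1.12² = 3.763 m²; P = 2y√(1+z²) = 2×1.12×3.162 = 7.084 m. Hydraulic radius R = A/P = 3.763/7.084 = 0.5313 m. Q_B = (1/0.014)·3.763·0.5313^(2/3)·√0.0049 = 12.34 m³/s.
The larger discharge is 12.34 m³/s and the smaller is 2.158 m³/s; the ratio is 5.72.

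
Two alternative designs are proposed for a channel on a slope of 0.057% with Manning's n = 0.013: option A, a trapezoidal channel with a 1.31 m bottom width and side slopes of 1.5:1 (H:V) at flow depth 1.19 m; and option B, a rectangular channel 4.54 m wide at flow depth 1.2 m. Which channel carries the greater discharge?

Channel A: With bottom width b = 1.31 m and side slope z = 1.5: A = (b + zy)y = (1.31 + 1.5×1.19)×1.19 = 3.683 m²; P = b + 2y√(1+z²) = 1.31 + 2×1.19×1.803 = 5.601 m. Hydraulic radius R = A/P = 3.683/5.601 = 0.6576 m. Q_A = (1/0.013)·3.683·0.6576^(2/3)·√0.00057 = 5.115 m³/s.
Channel B: Flow area A = b·y = 4.54 × 1.2 = 5.448 m². Wetted perimeter P = b + 2y = 4.54 + 2×1.2 = 6.94 m. Hydraulic radius R = A/P = 5.448/6.94 = 0.785 m. Q_B = (1/0.013)·5.448·0.785^(2/3)·√0.00057 = 8.514 m³/s.
Q_A = 5.115 m³/s vs Q_B = 8.514 m³/s, so channel B carries more.

channel B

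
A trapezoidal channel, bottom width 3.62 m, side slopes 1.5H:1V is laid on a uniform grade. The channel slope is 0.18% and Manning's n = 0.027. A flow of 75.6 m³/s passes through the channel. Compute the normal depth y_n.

y_n = 3.51 m

Manning's equation rearranged: A R^(2/3) = nQ / (1·√S) = 0.027 × 75.6 / (√0.0018) = 48.11.
At y = 4.33 m: A R^(2/3) = 75.81 — over.
At y = 3.51 m: A R^(2/3) = 48.11 — ≈ 48.11.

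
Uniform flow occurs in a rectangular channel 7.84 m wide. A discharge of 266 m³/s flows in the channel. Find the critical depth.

For a rectangular channel, critical depth y_c = (q²/g)^(1/3) where q = Q/b = 266/7.84 = 33.93 m²/s.
So y_c = (33.93²/9.81)^(1/3) = 4.9 m.

y_c = 4.9 m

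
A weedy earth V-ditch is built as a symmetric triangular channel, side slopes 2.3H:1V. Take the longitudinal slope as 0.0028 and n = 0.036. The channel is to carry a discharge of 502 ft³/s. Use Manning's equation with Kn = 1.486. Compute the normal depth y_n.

Manning's equation rearranged: A R^(2/3) = nQ / (1.486·√S) = 0.036 × 502 / (1.486 × √0.0028) = 229.8.
At y = 8.61 ft: A R^(2/3) = 425.9 — too large.
At y = 4.71 ft: A R^(2/3) = 85.25 — too small.
At y = 6.83 ft: A R^(2/3) = 229.7 — matches.

y_n = 6.83 ft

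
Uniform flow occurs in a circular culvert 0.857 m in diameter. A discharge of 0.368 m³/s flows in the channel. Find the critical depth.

y_c = 0.356 m

At critical depth, Q² T / (g A³) = 1, i.e. A³/T = Q²/g = 0.368²/9.81 = 0.0138.
Trying y = 0.25 m: A³/T = 0.003521 — too small.
Trying y = 0.356 m: A³/T = 0.01377 — close enough.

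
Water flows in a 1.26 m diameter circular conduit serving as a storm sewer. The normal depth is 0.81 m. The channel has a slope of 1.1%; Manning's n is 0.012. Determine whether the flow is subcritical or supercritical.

For a circular section of diameter D = 1.26 m at depth y = 0.81 m, the central angle is θ = 2 arccos(1 − 2y/D) = 3.721 rad. Then A = (D²/8)(θ − sin θ) = 0.8471 m² and P = Dθ/2 = 2.344 m.
Hydraulic radius R = A/P = 0.8471/2.344 = 0.3614 m.
V = (1/n) R^(2/3) √S = (1/0.012) × 0.3614^(2/3) × √0.011 = 4.434 m/s. Hydraulic depth D_h = A/T = 0.8471/1.207 = 0.7016 m.
Froude number Fr = V/√(g·D_h) = 4.434/√(9.81×0.7016) = 1.69, which is greater than 1, so the flow is supercritical.

supercritical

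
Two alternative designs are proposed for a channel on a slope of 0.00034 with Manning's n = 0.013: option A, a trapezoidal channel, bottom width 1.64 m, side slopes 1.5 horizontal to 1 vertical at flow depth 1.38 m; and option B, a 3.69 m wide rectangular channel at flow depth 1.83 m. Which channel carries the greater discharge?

Channel A: With bottom width b = 1.64 m and side slope z = 1.5: A = (b + zy)y = (1.64 + 1.5×1.38)×1.38 = 5.12 m²; P = b + 2y√(1+z²) = 1.64 + 2×1.38×1.803 = 6.616 m. Hydraulic radius R = A/P = 5.12/6.616 = 0.7739 m. Q_A = (1/0.013)·5.12·0.7739^(2/3)·√0.00034 = 6.121 m³/s.
Channel B: Flow area A = b·y = 3.69 × 1.83 = 6.753 m². Wetted perimeter P = b + 2y = 3.69 + 2×1.83 = 7.35 m. Hydraulic radius R = A/P = 6.753/7.35 = 0.9187 m. Q_B = (1/0.013)·6.753·0.9187^(2/3)·√0.00034 = 9.052 m³/s.
Q_A = 6.121 m³/s vs Q_B = 9.052 m³/s, so channel B carries more.

channel B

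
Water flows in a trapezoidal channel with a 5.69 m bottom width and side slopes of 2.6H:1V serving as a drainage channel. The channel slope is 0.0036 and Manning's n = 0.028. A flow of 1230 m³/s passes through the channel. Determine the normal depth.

y_n = 8.13 m

Manning's equation rearranged: A R^(2/3) = nQ / (1·√S) = 0.028 × 1230 / (√0.0036) = 574.
At y = 7.3 m: A R^(2/3) = 445 — short.
At y = 9.05 m: A R^(2/3) = 743.3 — over.
At y = 8.13 m: A R^(2/3) = 574.8 — close enough.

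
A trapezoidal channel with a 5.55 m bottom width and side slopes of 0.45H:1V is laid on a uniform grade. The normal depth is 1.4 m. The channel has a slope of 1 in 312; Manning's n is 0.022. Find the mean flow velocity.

With bottom width b = 5.55 m and side slope z = 0.45: A = (b + zy)y = (5.55 + 0.45×1.4)×1.4 = 8.652 m²; P = b + 2y√(1+z²) = 5.55 + 2×1.4×1.097 = 8.62 m.
Hydraulic radius R = A/P = 8.652/8.62 = 1.004 m.
From Manning's equation, V = (1/n) R^(2/3) S^(1/2) = (1/0.022) × 1.004^(2/3) × 0.003205^(1/2) = 2.58 m/s.

V = 2.58 m/s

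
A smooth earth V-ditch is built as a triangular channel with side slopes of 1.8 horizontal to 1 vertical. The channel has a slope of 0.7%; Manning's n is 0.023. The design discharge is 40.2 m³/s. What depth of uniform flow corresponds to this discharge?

y_n = 2.43 m

Manning's equation rearranged: A R^(2/3) = nQ / (1·√S) = 0.023 × 40.2 / (√0.007) = 11.05.
Try y = 1.79 m: A R^(2/3) = 4.897 — too small.
Try y = 2.43 m: A R^(2/3) = 11.06 — matches.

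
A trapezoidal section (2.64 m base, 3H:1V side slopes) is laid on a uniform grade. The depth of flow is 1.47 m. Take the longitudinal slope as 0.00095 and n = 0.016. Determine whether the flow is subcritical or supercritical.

subcritical

With bottom width b = 2.64 m and side slope z = 3: A = (b + zy)y = (2.64 + 3×1.47)×1.47 = 10.36 m²; P = b + 2y√(1+z²) = 2.64 + 2×1.47×3.162 = 11.94 m.
Hydraulic radius R = A/P = 10.36/11.94 = 0.8682 m.
V = (1/n) R^(2/3) √S = (1/0.016) × 0.8682^(2/3) × √0.00095 = 1.753 m/s. Hydraulic depth D_h = A/T = 10.36/11.46 = 0.9043 m.
Froude number Fr = V/√(g·D_h) = 1.753/√(9.81×0.9043) = 0.589, which is less than 1, so the flow is subcritical.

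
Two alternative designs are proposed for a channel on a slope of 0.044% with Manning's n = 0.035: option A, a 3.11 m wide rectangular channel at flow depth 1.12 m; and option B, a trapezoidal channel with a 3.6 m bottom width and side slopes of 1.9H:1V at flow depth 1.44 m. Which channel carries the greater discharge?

Channel A: Flow area A = b·y = 3.11 × 1.12 = 3.483 m². Wetted perimeter P = b + 2y = 3.11 + 2×1.12 = 5.35 m. Hydraulic radius R = A/P = 3.483/5.35 = 0.6511 m. Q_A = (1/0.035)·3.483·0.6511^(2/3)·√0.00044 = 1.568 m³/s.
Channel B: With bottom width b = 3.6 m and side slope z = 1.9: A = (b + zy)y = (3.6 + 1.9×1.44)×1.44 = 9.124 m²; P = b + 2y√(1+z²) = 3.6 + 2×1.44×2.147 = 9.784 m. Hydraulic radius R = A/P = 9.124/9.784 = 0.9326 m. Q_B = (1/0.035)·9.124·0.9326^(2/3)·√0.00044 = 5.219 m³/s.
Q_A = 1.568 m³/s vs Q_B = 5.219 m³/s, so channel B carries more.

channel B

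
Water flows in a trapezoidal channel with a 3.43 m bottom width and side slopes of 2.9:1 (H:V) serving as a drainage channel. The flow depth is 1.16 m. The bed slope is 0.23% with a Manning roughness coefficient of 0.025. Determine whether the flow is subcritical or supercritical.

subcritical

With bottom width b = 3.43 m and side slope z = 2.9: A = (b + zy)y = (3.43 + 2.9×1.16)×1.16 = 7.881 m²; P = b + 2y√(1+z²) = 3.43 + 2×1.16×3.068 = 10.55 m.
Hydraulic radius R = A/P = 7.881/10.55 = 0.7472 m.
V = (1/n) R^(2/3) √S = (1/0.025) × 0.7472^(2/3) × √0.0023 = 1.58 m/s. Hydraulic depth D_h = A/T = 7.881/10.16 = 0.7758 m.
Froude number Fr = V/√(g·D_h) = 1.58/√(9.81×0.7758) = 0.573, which is less than 1, so the flow is subcritical.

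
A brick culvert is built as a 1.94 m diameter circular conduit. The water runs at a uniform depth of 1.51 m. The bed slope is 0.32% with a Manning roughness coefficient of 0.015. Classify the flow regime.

subcritical

For a circular section of diameter D = 1.94 m at depth y = 1.51 m, the central angle is θ = 2 arccos(1 − 2y/D) = 4.322 rad. Then A = (D²/8)(θ − sin θ) = 2.469 m² and P = Dθ/2 = 4.193 m.
Hydraulic radius R = A/P = 2.469/4.193 = 0.5888 m.
V = (1/n) R^(2/3) √S = (1/0.015) × 0.5888^(2/3) × √0.0032 = 2.649 m/s. Hydraulic depth D_h = A/T = 2.469/1.612 = 1.532 m.
Froude number Fr = V/√(g·D_h) = 2.649/√(9.81×1.532) = 0.683, which is less than 1, so the flow is subcritical.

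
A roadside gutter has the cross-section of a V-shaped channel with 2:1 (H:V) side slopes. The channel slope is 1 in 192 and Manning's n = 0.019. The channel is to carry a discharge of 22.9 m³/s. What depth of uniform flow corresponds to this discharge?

Manning's equation rearranged: A R^(2/3) = nQ / (1·√S) = 0.019 × 22.9 / (√0.005208) = 6.029.
Try y = 1.36 m: A R^(2/3) = 2.655 — low.
Try y = 2.3 m: A R^(2/3) = 10.78 — high.
Try y = 1.85 m: A R^(2/3) = 6.033 — matches.

y_n = 1.85 m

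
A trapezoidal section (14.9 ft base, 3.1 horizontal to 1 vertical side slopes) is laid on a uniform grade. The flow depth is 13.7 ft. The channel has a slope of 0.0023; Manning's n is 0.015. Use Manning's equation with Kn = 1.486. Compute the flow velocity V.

With bottom width b = 14.9 ft and side slope z = 3.1: A = (b + zy)y = (14.9 + 3.1×13.7)×13.7 = 786 ft²; P = b + 2y√(1+z²) = 14.9 + 2×13.7×3.257 = 104.2 ft.
Hydraulic radius R = A/P = 786/104.2 = 7.547 ft.
From Manning's equation, V = (1.486/n) R^(2/3) S^(1/2) = (1.486/0.015) × 7.547^(2/3) × 0.0023^(1/2) = 18.3 ft/s.

V = 18.3 ft/s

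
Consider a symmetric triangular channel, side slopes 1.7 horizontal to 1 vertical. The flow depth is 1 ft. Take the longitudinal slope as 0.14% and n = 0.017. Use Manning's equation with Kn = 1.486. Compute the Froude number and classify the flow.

For a triangular section with side slope z = 1.7: A = zy² = 1.7×1² = 1.7 ft²; P = 2y√(1+z²) = 2×1×1.972 = 3.945 ft.
Hydraulic radius R = A/P = 1.7/3.945 = 0.431 ft.
V = (1.486/n) R^(2/3) √S = (1.486/0.017) × 0.431^(2/3) × √0.0014 = 1.866 ft/s. Hydraulic depth D_h = A/T = 1.7/3.4 = 0.5 ft.
Froude number Fr = V/√(g·D_h) = 1.866/√(32.2×0.5) = 0.465, which is less than 1, so the flow is subcritical.

subcritical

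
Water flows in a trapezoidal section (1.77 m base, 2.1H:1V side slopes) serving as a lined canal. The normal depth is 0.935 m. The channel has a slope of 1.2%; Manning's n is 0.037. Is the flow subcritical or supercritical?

subcritical

With bottom width b = 1.77 m and side slope z = 2.1: A = (b + zy)y = (1.77 + 2.1×0.935)×0.935 = 3.491 m²; P = b + 2y√(1+z²) = 1.77 + 2×0.935×2.326 = 6.12 m.
Hydraulic radius R = A/P = 3.491/6.12 = 0.5704 m.
V = (1/n) R^(2/3) √S = (1/0.037) × 0.5704^(2/3) × √0.012 = 2.036 m/s. Hydraulic depth D_h = A/T = 3.491/5.697 = 0.6127 m.
Froude number Fr = V/√(g·D_h) = 2.036/√(9.81×0.6127) = 0.831, which is less than 1, so the flow is subcritical.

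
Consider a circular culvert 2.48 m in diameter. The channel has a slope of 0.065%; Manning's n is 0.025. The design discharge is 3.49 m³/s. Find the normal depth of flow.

Manning's equation rearranged: A R^(2/3) = nQ / (1·√S) = 0.025 × 3.49 / (√0.00065) = 3.422.
Trying y = 1.49 m: A R^(2/3) = 2.365 — too small.
Trying y = 1.98 m: A R^(2/3) = 3.426 — matches.

y_n = 1.98 m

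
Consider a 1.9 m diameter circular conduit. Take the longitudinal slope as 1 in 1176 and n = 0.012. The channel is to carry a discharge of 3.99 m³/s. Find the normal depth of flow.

y_n = 1.48 m

Manning's equation rearranged: A R^(2/3) = nQ / (1·√S) = 0.012 × 3.99 / (√0.0008503) = 1.642.
At y = 1.33 m: A R^(2/3) = 1.445 — short.
At y = 1.77 m: A R^(2/3) = 1.856 — over.
At y = 1.48 m: A R^(2/3) = 1.642 — ≈ 1.642.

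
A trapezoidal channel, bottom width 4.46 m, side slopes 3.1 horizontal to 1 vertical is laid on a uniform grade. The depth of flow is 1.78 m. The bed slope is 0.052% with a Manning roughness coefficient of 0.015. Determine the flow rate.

Q = 28.9 m³/s

With bottom width b = 4.46 m and side slope z = 3.1: A = (b + zy)y = (4.46 + 3.1×1.78)×1.78 = 17.76 m²; P = b + 2y√(1+z²) = 4.46 + 2×1.78×3.257 = 16.06 m.
Hydraulic radius R = A/P = 17.76/16.06 = 1.106 m.
Manning's equation: Q = (1/n) A R^(2/3) S^(1/2) = (1/0.015) × 17.76 × 1.106^(2/3) × 0.00052^(1/2) = 28.9 m³/s.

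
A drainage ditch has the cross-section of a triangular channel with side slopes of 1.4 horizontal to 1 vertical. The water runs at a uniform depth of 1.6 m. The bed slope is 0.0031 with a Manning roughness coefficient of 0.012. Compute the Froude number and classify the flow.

For a triangular section with side slope z = 1.4: A = zy² = 1.4×1.6² = 3.584 m²; P = 2y√(1+z²) = 2×1.6×1.72 = 5.505 m.
Hydraulic radius R = A/P = 3.584/5.505 = 0.651 m.
V = (1/n) R^(2/3) √S = (1/0.012) × 0.651^(2/3) × √0.0031 = 3.485 m/s. Hydraulic depth D_h = A/T = 3.584/4.48 = 0.8 m.
Froude number Fr = V/√(g·D_h) = 3.485/√(9.81×0.8) = 1.24, which is greater than 1, so the flow is supercritical.

supercritical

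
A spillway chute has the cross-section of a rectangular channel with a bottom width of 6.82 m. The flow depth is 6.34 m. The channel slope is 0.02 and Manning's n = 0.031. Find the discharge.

Flow area A = b·y = 6.82 × 6.34 = 43.24 m². Wetted perimeter P = b + 2y = 6.82 + 2×6.34 = 19.5 m.
Hydraulic radius R = A/P = 43.24/19.5 = 2.217 m.
Manning's equation: Q = (1/n) A R^(2/3) S^(1/2) = (1/0.031) × 43.24 × 2.217^(2/3) × 0.02^(1/2) = 335 m³/s.

Q = 335 m³/s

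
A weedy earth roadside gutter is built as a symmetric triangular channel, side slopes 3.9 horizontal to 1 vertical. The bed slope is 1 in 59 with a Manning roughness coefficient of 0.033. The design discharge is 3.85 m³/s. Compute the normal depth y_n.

Manning's equation rearranged: A R^(2/3) = nQ / (1·√S) = 0.033 × 3.85 / (√0.01695) = 0.9759.
Try y = 0.597 m: A R^(2/3) = 0.6078 — short.
Try y = 0.713 m: A R^(2/3) = 0.9759 — close enough.

y_n = 0.713 m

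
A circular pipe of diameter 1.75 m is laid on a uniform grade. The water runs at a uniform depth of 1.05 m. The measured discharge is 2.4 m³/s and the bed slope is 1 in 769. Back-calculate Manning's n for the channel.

For a circular section of diameter D = 1.75 m at depth y = 1.05 m, the central angle is θ = 2 arccos(1 − 2y/D) = 3.544 rad. Then A = (D²/8)(θ − sin θ) = 1.507 m² and P = Dθ/2 = 3.101 m.
Hydraulic radius R = A/P = 1.507/3.101 = 0.4859 m.
Rearranging Manning's equation: n = (1/Q) A R^(2/3) S^(1/2) = (1/2.4) × 1.507 × 0.4859^(2/3) × √0.0013 = 0.014.

n = 0.014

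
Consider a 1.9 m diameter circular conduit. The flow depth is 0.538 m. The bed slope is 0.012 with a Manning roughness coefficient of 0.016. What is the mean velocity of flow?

V = 3.13 m/s

For a circular section of diameter D = 1.9 m at depth y = 0.538 m, the central angle is θ = 2 arccos(1 − 2y/D) = 2.244 rad. Then A = (D²/8)(θ − sin θ) = 0.6601 m² and P = Dθ/2 = 2.132 m.
Hydraulic radius R = A/P = 0.6601/2.132 = 0.3096 m.
From Manning's equation, V = (1/n) R^(2/3) S^(1/2) = (1/0.016) × 0.3096^(2/3) × 0.012^(1/2) = 3.13 m/s.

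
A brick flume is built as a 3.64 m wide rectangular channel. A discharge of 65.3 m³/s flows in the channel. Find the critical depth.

y_c = 3.2 m

For a rectangular channel, critical depth y_c = (q²/g)^(1/3) where q = Q/b = 65.3/3.64 = 17.94 m²/s.
So y_c = (17.94²/9.81)^(1/3) = 3.2 m.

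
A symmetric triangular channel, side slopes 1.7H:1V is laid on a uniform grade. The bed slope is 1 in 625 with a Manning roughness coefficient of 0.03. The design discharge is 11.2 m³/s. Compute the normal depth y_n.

y_n = 2.25 m

Manning's equation rearranged: A R^(2/3) = nQ / (1·√S) = 0.03 × 11.2 / (√0.0016) = 8.4.
Trying y = 1.89 m: A R^(2/3) = 5.296 — short.
Trying y = 2.25 m: A R^(2/3) = 8.431 — ≈ 8.4.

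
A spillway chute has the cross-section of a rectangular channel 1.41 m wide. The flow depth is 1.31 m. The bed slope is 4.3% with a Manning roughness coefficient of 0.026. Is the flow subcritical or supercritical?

Flow area A = b·y = 1.41 × 1.31 = 1.847 m². Wetted perimeter P = b + 2y = 1.41 + 2×1.31 = 4.03 m.
Hydraulic radius R = A/P = 1.847/4.03 = 0.4583 m.
V = (1/n) R^(2/3) √S = (1/0.026) × 0.4583^(2/3) × √0.043 = 4.741 m/s. Hydraulic depth D_h = A/T = 1.847/1.41 = 1.31 m.
Froude number Fr = V/√(g·D_h) = 4.741/√(9.81×1.31) = 1.32, which is greater than 1, so the flow is supercritical.

supercritical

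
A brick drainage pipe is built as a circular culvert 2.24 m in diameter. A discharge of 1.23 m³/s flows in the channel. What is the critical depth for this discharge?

At critical depth, Q² T / (g A³) = 1, i.e. A³/T = Q²/g = 1.23²/9.81 = 0.1542.
Trying y = 0.613 m: A³/T = 0.3352 — over.
Trying y = 0.419 m: A³/T = 0.07583 — short.
Trying y = 0.502 m: A³/T = 0.1539 — ≈ 0.1542.

y_c = 0.502 m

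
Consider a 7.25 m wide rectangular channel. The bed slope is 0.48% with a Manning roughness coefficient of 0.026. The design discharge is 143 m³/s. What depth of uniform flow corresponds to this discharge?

Manning's equation rearranged: A R^(2/3) = nQ / (1·√S) = 0.026 × 143 / (√0.0048) = 53.66.
At y = 5.89 m: A R^(2/3) = 73.19 — too large.
At y = 4.1 m: A R^(2/3) = 45.98 — too small.
At y = 4.62 m: A R^(2/3) = 53.72 — ≈ 53.66.

y_n = 4.62 m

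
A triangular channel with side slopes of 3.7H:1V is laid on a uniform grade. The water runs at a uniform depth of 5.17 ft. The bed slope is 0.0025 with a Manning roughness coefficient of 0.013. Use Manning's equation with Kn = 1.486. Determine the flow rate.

For a triangular section with side slope z = 3.7: A = zy² = 3.7×5.17² = 98.9 ft²; P = 2y√(1+z²) = 2×5.17×3.833 = 39.63 ft.
Hydraulic radius R = A/P = 98.9/39.63 = 2.495 ft.
Manning's equation: Q = (1.486/n) A R^(2/3) S^(1/2) = (1.486/0.013) × 98.9 × 2.495^(2/3) × 0.0025^(1/2) = 1040 ft³/s.

Q = 1040 ft³/s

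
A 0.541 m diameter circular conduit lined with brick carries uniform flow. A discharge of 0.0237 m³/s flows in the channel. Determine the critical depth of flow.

At critical depth, Q² T / (g A³) = 1, i.e. A³/T = Q²/g = 0.0237²/9.81 = 0.00005726.
Trying y = 0.0807 m: A³/T = 0.00002560 — low.
Trying y = 0.122 m: A³/T = 0.0001296 — high.
Trying y = 0.099 m: A³/T = 0.00005717 — close enough.

y_c = 0.099 m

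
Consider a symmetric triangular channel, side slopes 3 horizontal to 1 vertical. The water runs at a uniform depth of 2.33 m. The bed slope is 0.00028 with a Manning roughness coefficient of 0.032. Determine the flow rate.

For a triangular section with side slope z = 3: A = zy² = 3×2.33² = 16.29 m²; P = 2y√(1+z²) = 2×2.33×3.162 = 14.74 m.
Hydraulic radius R = A/P = 16.29/14.74 = 1.105 m.
Manning's equation: Q = (1/n) A R^(2/3) S^(1/2) = (1/0.032) × 16.29 × 1.105^(2/3) × 0.00028^(1/2) = 9.1 m³/s.

Q = 9.1 m³/s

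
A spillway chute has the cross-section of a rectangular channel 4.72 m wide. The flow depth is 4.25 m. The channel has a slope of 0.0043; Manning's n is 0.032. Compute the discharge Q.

Flow area A = b·y = 4.72 × 4.25 = 20.06 m². Wetted perimeter P = b + 2y = 4.72 + 2×4.25 = 13.22 m.
Hydraulic radius R = A/P = 20.06/13.22 = 1.517 m.
Manning's equation: Q = (1/n) A R^(2/3) S^(1/2) = (1/0.032) × 20.06 × 1.517^(2/3) × 0.0043^(1/2) = 54.3 m³/s.

Q = 54.3 m³/s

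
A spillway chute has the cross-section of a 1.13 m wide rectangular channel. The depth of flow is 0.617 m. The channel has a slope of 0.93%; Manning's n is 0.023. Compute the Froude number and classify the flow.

Flow area A = b·y = 1.13 × 0.617 = 0.6972 m². Wetted perimeter P = b + 2y = 1.13 + 2×0.617 = 2.364 m.
Hydraulic radius R = A/P = 0.6972/2.364 = 0.2949 m.
V = (1/n) R^(2/3) √S = (1/0.023) × 0.2949^(2/3) × √0.0093 = 1.858 m/s. Hydraulic depth D_h = A/T = 0.6972/1.13 = 0.617 m.
Froude number Fr = V/√(g·D_h) = 1.858/√(9.81×0.617) = 0.755, which is less than 1, so the flow is subcritical.

subcritical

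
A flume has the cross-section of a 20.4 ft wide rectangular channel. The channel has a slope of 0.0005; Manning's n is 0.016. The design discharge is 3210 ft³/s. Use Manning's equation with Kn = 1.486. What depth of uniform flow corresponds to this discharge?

y_n = 21 ft

Manning's equation rearranged: A R^(2/3) = nQ / (1.486·√S) = 0.016 × 3210 / (1.486 × √0.0005) = 1546.
Try y = 24.4 ft: A R^(2/3) = 1855 — too large.
Try y = 16.7 ft: A R^(2/3) = 1166 — too small.
Try y = 21 ft: A R^(2/3) = 1547 — matches.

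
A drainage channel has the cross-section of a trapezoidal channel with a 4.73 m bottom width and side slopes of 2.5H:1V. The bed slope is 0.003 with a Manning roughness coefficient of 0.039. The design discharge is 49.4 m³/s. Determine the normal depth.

Manning's equation rearranged: A R^(2/3) = nQ / (1·√S) = 0.039 × 49.4 / (√0.003) = 35.17.
Try y = 1.94 m: A R^(2/3) = 21.27 — short.
Try y = 2.96 m: A R^(2/3) = 51.88 — over.
Try y = 2.47 m: A R^(2/3) = 35.2 — matches.

y_n = 2.47 m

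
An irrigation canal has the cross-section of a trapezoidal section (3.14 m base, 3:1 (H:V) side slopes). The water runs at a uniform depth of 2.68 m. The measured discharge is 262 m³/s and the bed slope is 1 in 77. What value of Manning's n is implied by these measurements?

With bottom width b = 3.14 m and side slope z = 3: A = (b + zy)y = (3.14 + 3×2.68)×2.68 = 29.96 m²; P = b + 2y√(1+z²) = 3.14 + 2×2.68×3.162 = 20.09 m.
Hydraulic radius R = A/P = 29.96/20.09 = 1.491 m.
Rearranging Manning's equation: n = (1/Q) A R^(2/3) S^(1/2) = (1/262) × 29.96 × 1.491^(2/3) × √0.01299 = 0.017.

n = 0.017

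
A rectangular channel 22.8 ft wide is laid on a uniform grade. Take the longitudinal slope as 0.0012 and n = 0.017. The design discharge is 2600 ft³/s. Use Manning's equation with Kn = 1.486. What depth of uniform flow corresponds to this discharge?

Manning's equation rearranged: A R^(2/3) = nQ / (1.486·√S) = 0.017 × 2600 / (1.486 × √0.0012) = 858.6.
Trying y = 8.01 ft: A R^(2/3) = 512.8 — short.
Trying y = 13.4 ft: A R^(2/3) = 1027 — over.
Trying y = 11.7 ft: A R^(2/3) = 858.6 — matches.

y_n = 11.7 ft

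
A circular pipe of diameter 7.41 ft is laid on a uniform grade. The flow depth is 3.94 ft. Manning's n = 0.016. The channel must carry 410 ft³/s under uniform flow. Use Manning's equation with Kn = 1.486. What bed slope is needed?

S = 0.015

For a circular section of diameter D = 7.41 ft at depth y = 3.94 ft, the central angle is θ = 2 arccos(1 − 2y/D) = 3.269 rad. Then A = (D²/8)(θ − sin θ) = 23.3 ft² and P = Dθ/2 = 12.11 ft.
Hydraulic radius R = A/P = 23.3/12.11 = 1.924 ft.
From Manning's equation, S = [nQ / (1.486 A R^(2/3))]² = [0.016 × 410 / (1.486 × 23.3 × 1.924^(2/3))]² = 0.015.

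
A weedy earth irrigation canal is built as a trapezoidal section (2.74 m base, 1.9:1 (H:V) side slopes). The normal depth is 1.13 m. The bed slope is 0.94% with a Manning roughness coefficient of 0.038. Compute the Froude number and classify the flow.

With bottom width b = 2.74 m and side slope z = 1.9: A = (b + zy)y = (2.74 + 1.9×1.13)×1.13 = 5.522 m²; P = b + 2y√(1+z²) = 2.74 + 2×1.13×2.147 = 7.592 m.
Hydraulic radius R = A/P = 5.522/7.592 = 0.7273 m.
V = (1/n) R^(2/3) √S = (1/0.038) × 0.7273^(2/3) × √0.0094 = 2.064 m/s. Hydraulic depth D_h = A/T = 5.522/7.034 = 0.7851 m.
Froude number Fr = V/√(g·D_h) = 2.064/√(9.81×0.7851) = 0.744, which is less than 1, so the flow is subcritical.

subcritical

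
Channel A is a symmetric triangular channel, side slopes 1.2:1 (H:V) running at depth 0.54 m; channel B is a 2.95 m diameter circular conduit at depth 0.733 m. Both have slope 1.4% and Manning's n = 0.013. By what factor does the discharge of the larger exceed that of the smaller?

Channel A: For a triangular section with side slope z = 1.2: A = zy² = 1.2×0.54² = 0.3499 m²; P = 2y√(1+z²) = 2×0.54×1.562 = 1.687 m. Hydraulic radius R = A/P = 0.3499/1.687 = 0.2074 m. Q_A = (1/0.013)·0.3499·0.2074^(2/3)·√0.014 = 1.116 m³/s.
Channel B: For a circular section of diameter D = 2.95 m at depth y = 0.733 m, the central angle is θ = 2 arccos(1 − 2y/D) = 2.087 rad. Then A = (D²/8)(θ − sin θ) = 1.325 m² and P = Dθ/2 = 3.079 m. Hydraulic radius R = A/P = 1.325/3.079 = 0.4303 m. Q_B = (1/0.013)·1.325·0.4303^(2/3)·√0.014 = 6.872 m³/s.
The larger discharge is 6.872 m³/s and the smaller is 1.116 m³/s; the ratio is 6.16.

6.16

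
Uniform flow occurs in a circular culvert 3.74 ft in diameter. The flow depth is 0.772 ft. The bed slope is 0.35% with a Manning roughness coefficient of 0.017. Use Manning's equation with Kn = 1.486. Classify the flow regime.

subcritical

For a circular section of diameter D = 3.74 ft at depth y = 0.772 ft, the central angle is θ = 2 arccos(1 − 2y/D) = 1.886 rad. Then A = (D²/8)(θ − sin θ) = 1.636 ft² and P = Dθ/2 = 3.528 ft.
Hydraulic radius R = A/P = 1.636/3.528 = 0.4639 ft.
V = (1.486/n) R^(2/3) √S = (1.486/0.017) × 0.4639^(2/3) × √0.0035 = 3.099 ft/s. Hydraulic depth D_h = A/T = 1.636/3.027 = 0.5405 ft.
Froude number Fr = V/√(g·D_h) = 3.099/√(32.2×0.5405) = 0.743, which is less than 1, so the flow is subcritical.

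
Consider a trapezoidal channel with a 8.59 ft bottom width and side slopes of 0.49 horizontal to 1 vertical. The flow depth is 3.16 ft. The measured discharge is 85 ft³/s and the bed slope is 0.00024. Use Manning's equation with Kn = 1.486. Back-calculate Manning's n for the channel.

With bottom width b = 8.59 ft and side slope z = 0.49: A = (b + zy)y = (8.59 + 0.49×3.16)×3.16 = 32.04 ft²; P = b + 2y√(1+z²) = 8.59 + 2×3.16×1.114 = 15.63 ft.
Hydraulic radius R = A/P = 32.04/15.63 = 2.05 ft.
Rearranging Manning's equation: n = (1.486/Q) A R^(2/3) S^(1/2) = (1.486/85) × 32.04 × 2.05^(2/3) × √0.00024 = 0.014.

n = 0.014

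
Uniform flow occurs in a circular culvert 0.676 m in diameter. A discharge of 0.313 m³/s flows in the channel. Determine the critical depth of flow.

At critical depth, Q² T / (g A³) = 1, i.e. A³/T = Q²/g = 0.313²/9.81 = 0.009987.
Trying y = 0.301 m: A³/T = 0.005488 — short.
Trying y = 0.352 m: A³/T = 0.009982 — matches.

y_c = 0.352 m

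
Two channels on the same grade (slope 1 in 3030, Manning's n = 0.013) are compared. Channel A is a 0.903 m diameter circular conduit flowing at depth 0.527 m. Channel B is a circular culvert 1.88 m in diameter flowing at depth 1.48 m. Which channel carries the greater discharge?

Channel A: For a circular section of diameter D = 0.903 m at depth y = 0.527 m, the central angle is θ = 2 arccos(1 − 2y/D) = 3.478 rad. Then A = (D²/8)(θ − sin θ) = 0.3881 m² and P = Dθ/2 = 1.57 m. Hydraulic radius R = A/P = 0.3881/1.57 = 0.2472 m. Q_A = (1/0.013)·0.3881·0.2472^(2/3)·√0.00033 = 0.2136 m³/s.
Channel B: For a circular section of diameter D = 1.88 m at depth y = 1.48 m, the central angle is θ = 2 arccos(1 − 2y/D) = 4.366 rad. Then A = (D²/8)(θ − sin θ) = 2.344 m² and P = Dθ/2 = 4.104 m. Hydraulic radius R = A/P = 2.344/4.104 = 0.5712 m. Q_B = (1/0.013)·2.344·0.5712^(2/3)·√0.00033 = 2.255 m³/s.
Q_A = 0.2136 m³/s vs Q_B = 2.255 m³/s, so channel B carries more.

channel B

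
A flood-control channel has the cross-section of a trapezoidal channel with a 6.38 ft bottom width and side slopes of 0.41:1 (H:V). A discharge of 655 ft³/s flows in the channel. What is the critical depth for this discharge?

y_c = 6.02 ft

At critical depth, Q² T / (g A³) = 1, i.e. A³/T = Q²/g = 655²/32.2 = 13320.
Try y = 7.36 ft: A³/T = 26650 — over.
Try y = 6.02 ft: A³/T = 13360 — matches.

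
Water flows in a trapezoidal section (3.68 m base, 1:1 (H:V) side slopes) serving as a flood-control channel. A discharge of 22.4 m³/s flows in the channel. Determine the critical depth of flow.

At critical depth, Q² T / (g A³) = 1, i.e. A³/T = Q²/g = 22.4²/9.81 = 51.15.
At y = 1.54 m: A³/T = 76.85 — high.
At y = 1.37 m: A³/T = 51.58 — matches.

y_c = 1.37 m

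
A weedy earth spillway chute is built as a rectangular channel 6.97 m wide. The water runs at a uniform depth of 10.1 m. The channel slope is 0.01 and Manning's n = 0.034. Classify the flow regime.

subcritical

Flow area A = b·y = 6.97 × 10.1 = 70.4 m². Wetted perimeter P = b + 2y = 6.97 + 2×10.1 = 27.17 m.
Hydraulic radius R = A/P = 70.4/27.17 = 2.591 m.
V = (1/n) R^(2/3) √S = (1/0.034) × 2.591^(2/3) × √0.01 = 5.548 m/s. Hydraulic depth D_h = A/T = 70.4/6.97 = 10.1 m.
Froude number Fr = V/√(g·D_h) = 5.548/√(9.81×10.1) = 0.557, which is less than 1, so the flow is subcritical.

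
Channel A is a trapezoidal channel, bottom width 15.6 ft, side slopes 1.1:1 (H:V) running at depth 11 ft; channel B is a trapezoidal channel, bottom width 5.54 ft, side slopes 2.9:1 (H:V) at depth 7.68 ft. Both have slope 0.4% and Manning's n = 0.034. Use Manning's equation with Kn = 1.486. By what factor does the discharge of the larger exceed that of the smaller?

1.91

Channel A: With bottom width b = 15.6 ft and side slope z = 1.1: A = (b + zy)y = (15.6 + 1.1×11)×11 = 304.7 ft²; P = b + 2y√(1+z²) = 15.6 + 2×11×1.487 = 48.31 ft. Hydraulic radius R = A/P = 304.7/48.31 = 6.308 ft. Q_A = (1.486/0.034)·304.7·6.308^(2/3)·√0.004 = 2875 ft³/s.
Channel B: With bottom width b = 5.54 ft and side slope z = 2.9: A = (b + zy)y = (5.54 + 2.9×7.68)×7.68 = 213.6 ft²; P = b + 2y√(1+z²) = 5.54 + 2×7.68×3.068 = 52.66 ft. Hydraulic radius R = A/P = 213.6/52.66 = 4.056 ft. Q_B = (1.486/0.034)·213.6·4.056^(2/3)·√0.004 = 1502 ft³/s.
The larger discharge is 2875 ft³/s and the smaller is 1502 ft³/s; the ratio is 1.91.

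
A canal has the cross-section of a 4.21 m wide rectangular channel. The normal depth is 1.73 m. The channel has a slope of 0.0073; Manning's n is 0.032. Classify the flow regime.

Flow area A = b·y = 4.21 × 1.73 = 7.283 m². Wetted perimeter P = b + 2y = 4.21 + 2×1.73 = 7.67 m.
Hydraulic radius R = A/P = 7.283/7.67 = 0.9496 m.
V = (1/n) R^(2/3) √S = (1/0.032) × 0.9496^(2/3) × √0.0073 = 2.579 m/s. Hydraulic depth D_h = A/T = 7.283/4.21 = 1.73 m.
Froude number Fr = V/√(g·D_h) = 2.579/√(9.81×1.73) = 0.626, which is less than 1, so the flow is subcritical.

subcritical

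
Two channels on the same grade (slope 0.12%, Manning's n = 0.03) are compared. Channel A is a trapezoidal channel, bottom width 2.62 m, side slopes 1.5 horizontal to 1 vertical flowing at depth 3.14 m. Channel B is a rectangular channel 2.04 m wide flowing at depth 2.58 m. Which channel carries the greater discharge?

channel A

Channel A: With bottom width b = 2.62 m and side slope z = 1.5: A = (b + zy)y = (2.62 + 1.5×3.14)×3.14 = 23.02 m²; P = b + 2y√(1+z²) = 2.62 + 2×3.14×1.803 = 13.94 m. Hydraulic radius R = A/P = 23.02/13.94 = 1.651 m. Q_A = (1/0.03)·23.02·1.651^(2/3)·√0.0012 = 37.12 m³/s.
Channel B: Flow area A = b·y = 2.04 × 2.58 = 5.263 m². Wetted perimeter P = b + 2y = 2.04 + 2×2.58 = 7.2 m. Hydraulic radius R = A/P = 5.263/7.2 = 0.731 m. Q_B = (1/0.03)·5.263·0.731^(2/3)·√0.0012 = 4.932 m³/s.
Q_A = 37.12 m³/s vs Q_B = 4.932 m³/s, so channel A carries more.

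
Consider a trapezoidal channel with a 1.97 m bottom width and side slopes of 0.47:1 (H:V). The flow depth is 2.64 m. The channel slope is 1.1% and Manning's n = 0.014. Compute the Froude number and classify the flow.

With bottom width b = 1.97 m and side slope z = 0.47: A = (b + zy)y = (1.97 + 0.47×2.64)×2.64 = 8.477 m²; P = b + 2y√(1+z²) = 1.97 + 2×2.64×1.105 = 7.804 m.
Hydraulic radius R = A/P = 8.477/7.804 = 1.086 m.
V = (1/n) R^(2/3) √S = (1/0.014) × 1.086^(2/3) × √0.011 = 7.916 m/s. Hydraulic depth D_h = A/T = 8.477/4.452 = 1.904 m.
Froude number Fr = V/√(g·D_h) = 7.916/√(9.81×1.904) = 1.83, which is greater than 1, so the flow is supercritical.

supercritical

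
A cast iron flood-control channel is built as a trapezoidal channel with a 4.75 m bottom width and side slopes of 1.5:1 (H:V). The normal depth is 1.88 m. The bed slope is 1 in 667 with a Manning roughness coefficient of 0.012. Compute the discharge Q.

With bottom width b = 4.75 m and side slope z = 1.5: A = (b + zy)y = (4.75 + 1.5×1.88)×1.88 = 14.23 m²; P = b + 2y√(1+z²) = 4.75 + 2×1.88×1.803 = 11.53 m.
Hydraulic radius R = A/P = 14.23/11.53 = 1.234 m.
Manning's equation: Q = (1/n) A R^(2/3) S^(1/2) = (1/0.012) × 14.23 × 1.234^(2/3) × 0.001499^(1/2) = 52.8 m³/s.

Q = 52.8 m³/s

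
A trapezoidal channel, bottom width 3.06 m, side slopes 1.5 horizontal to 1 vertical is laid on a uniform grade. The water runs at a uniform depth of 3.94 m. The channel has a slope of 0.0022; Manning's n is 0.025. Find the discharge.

Q = 107 m³/s

With bottom width b = 3.06 m and side slope z = 1.5: A = (b + zy)y = (3.06 + 1.5×3.94)×3.94 = 35.34 m²; P = b + 2y√(1+z²) = 3.06 + 2×3.94×1.803 = 17.27 m.
Hydraulic radius R = A/P = 35.34/17.27 = 2.047 m.
Manning's equation: Q = (1/n) A R^(2/3) S^(1/2) = (1/0.025) × 35.34 × 2.047^(2/3) × 0.0022^(1/2) = 107 m³/s.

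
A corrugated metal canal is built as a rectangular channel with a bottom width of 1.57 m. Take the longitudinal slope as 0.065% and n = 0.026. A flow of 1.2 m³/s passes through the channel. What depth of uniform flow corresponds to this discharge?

Manning's equation rearranged: A R^(2/3) = nQ / (1·√S) = 0.026 × 1.2 / (√0.00065) = 1.224.
Trying y = 0.86 m: A R^(2/3) = 0.7456 — too small.
Trying y = 1.5 m: A R^(2/3) = 1.514 — too large.
Trying y = 1.26 m: A R^(2/3) = 1.219 — matches.

y_n = 1.26 m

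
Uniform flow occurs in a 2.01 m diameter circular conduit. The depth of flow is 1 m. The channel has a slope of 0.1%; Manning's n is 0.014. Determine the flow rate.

For a circular section of diameter D = 2.01 m at depth y = 1 m, the central angle is θ = 2 arccos(1 − 2y/D) = 3.132 rad. Then A = (D²/8)(θ − sin θ) = 1.576 m² and P = Dθ/2 = 3.147 m.
Hydraulic radius R = A/P = 1.576/3.147 = 0.5009 m.
Manning's equation: Q = (1/n) A R^(2/3) S^(1/2) = (1/0.014) × 1.576 × 0.5009^(2/3) × 0.001^(1/2) = 2.25 m³/s.

Q = 2.25 m³/s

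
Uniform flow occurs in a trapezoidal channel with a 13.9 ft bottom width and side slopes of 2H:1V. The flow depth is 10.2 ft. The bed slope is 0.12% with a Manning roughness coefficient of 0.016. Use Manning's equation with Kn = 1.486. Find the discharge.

With bottom width b = 13.9 ft and side slope z = 2: A = (b + zy)y = (13.9 + 2×10.2)×10.2 = 349.9 ft²; P = b + 2y√(1+z²) = 13.9 + 2×10.2×2.236 = 59.52 ft.
Hydraulic radius R = A/P = 349.9/59.52 = 5.878 ft.
Manning's equation: Q = (1.486/n) A R^(2/3) S^(1/2) = (1.486/0.016) × 349.9 × 5.878^(2/3) × 0.0012^(1/2) = 3670 ft³/s.

Q = 3670 ft³/s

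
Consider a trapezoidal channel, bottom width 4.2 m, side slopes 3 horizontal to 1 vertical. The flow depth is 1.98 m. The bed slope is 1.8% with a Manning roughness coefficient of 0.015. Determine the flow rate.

With bottom width b = 4.2 m and side slope z = 3: A = (b + zy)y = (4.2 + 3×1.98)×1.98 = 20.08 m²; P = b + 2y√(1+z²) = 4.2 + 2×1.98×3.162 = 16.72 m.
Hydraulic radius R = A/P = 20.08/16.72 = 1.201 m.
Manning's equation: Q = (1/n) A R^(2/3) S^(1/2) = (1/0.015) × 20.08 × 1.201^(2/3) × 0.018^(1/2) = 203 m³/s.

Q = 203 m³/s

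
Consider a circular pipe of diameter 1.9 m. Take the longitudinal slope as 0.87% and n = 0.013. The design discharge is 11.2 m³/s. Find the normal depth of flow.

Manning's equation rearranged: A R^(2/3) = nQ / (1·√S) = 0.013 × 11.2 / (√0.0087) = 1.561.
Trying y = 1.07 m: A R^(2/3) = 1.05 — low.
Trying y = 1.41 m: A R^(2/3) = 1.555 — matches.

y_n = 1.41 m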